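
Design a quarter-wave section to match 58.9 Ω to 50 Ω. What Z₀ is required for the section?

Z_qwt = √(Z_0·R_L) = √(50 × 58.9) = √2945

Z_qwt ≈ 54.3 Ω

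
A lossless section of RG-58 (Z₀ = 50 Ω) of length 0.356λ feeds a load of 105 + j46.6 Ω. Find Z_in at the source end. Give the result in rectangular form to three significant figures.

Z_in ≈ 23.1 + j20.4 Ω

βl = 2π × 0.356 = 128°
tan(βl) = tan(128°) = -1.27
Z_in = Z_0·(Z_L + jZ_0·tanβl)/(Z_0 + jZ_L·tanβl)
     = 50·(105 − j17)/(109 − j134)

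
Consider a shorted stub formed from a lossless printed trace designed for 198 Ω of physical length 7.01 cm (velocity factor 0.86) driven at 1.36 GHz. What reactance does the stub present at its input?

λ = v/f = 0.86·c / 1.36 GHz = 0.19 m
βl = 2π·l/λ = 2π × 0.37 = 133°
tan(βl) = -1.07
For a shorted stub, Z_in = jZ_0·tan(βl)

X_in ≈ -212 Ω (capacitive)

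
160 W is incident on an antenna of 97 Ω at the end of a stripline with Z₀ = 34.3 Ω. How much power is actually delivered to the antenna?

Γ = (97 − 34.3)/(97 + 34.3) = 0.478
|Γ|² = 0.228
P_refl = |Γ|²·P_inc = 36.5 W, P_del = (1 − |Γ|²)·P_inc = 124 W

P_delivered ≈ 124 W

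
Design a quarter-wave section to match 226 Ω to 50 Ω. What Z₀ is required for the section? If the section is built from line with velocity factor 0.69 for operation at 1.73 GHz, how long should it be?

Z_qwt ≈ 106 Ω; length ≈ 2.99 cm

Z_qwt = √(Z_0·R_L) = √(50 × 226) = √11300
λ = 0.69·c/f = 0.12 m, so l = λ/4 = 0.0299 m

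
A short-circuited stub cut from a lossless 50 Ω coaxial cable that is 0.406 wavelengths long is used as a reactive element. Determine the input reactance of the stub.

X_in ≈ -33.5 Ω (capacitive)

βl = 2π × 0.406 = 146°
tan(βl) = -0.67
For a short-circuited stub, Z_in = jZ_0·tan(βl)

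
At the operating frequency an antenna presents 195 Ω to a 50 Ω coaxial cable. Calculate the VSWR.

VSWR ≈ 3.9

Γ = (195 − 50)/(195 + 50) = 0.592
VSWR = (1 + 0.592)/(1 − 0.592)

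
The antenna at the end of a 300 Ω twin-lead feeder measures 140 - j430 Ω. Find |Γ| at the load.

|Γ| ≈ 0.746

Γ = (Z_L − Z_0)/(Z_L + Z_0) = (-160 − j430)/(440 − j430)
|Γ| = 459/615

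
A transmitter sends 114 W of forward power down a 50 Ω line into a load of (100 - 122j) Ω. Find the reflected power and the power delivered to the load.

P_reflected ≈ 53 W; P_delivered ≈ 61 W

|Γ| = |(50 − j122)/(150 − j122)| = 0.682
|Γ|² = 0.465
P_refl = |Γ|²·P_inc = 53 W, P_del = (1 − |Γ|²)·P_inc = 61 W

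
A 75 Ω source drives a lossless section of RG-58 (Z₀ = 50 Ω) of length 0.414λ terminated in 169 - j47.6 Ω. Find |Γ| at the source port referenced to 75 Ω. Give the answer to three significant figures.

βl = 2π × 0.414 = 149°
tan(βl) = -0.6
Z_in = Z_0·(Z_L + jZ_0·tanβl)/(Z_0 + jZ_L·tanβl) = 53.5 + j72 Ω
Γ_s = (Z_in − Z_s)/(Z_in + Z_s) = (-21.5 + j72)/(129 + j72), |Γ_s| = 0.51

|Γ| ≈ 0.51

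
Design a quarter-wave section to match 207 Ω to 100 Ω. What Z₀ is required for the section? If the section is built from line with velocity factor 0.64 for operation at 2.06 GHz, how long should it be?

Z_qwt = √(Z_0·R_L) = √(100 × 207) = √20700
λ = 0.64·c/f = 0.0932 m, so l = λ/4 = 0.0233 m

Z_qwt ≈ 144 Ω; length ≈ 2.33 cm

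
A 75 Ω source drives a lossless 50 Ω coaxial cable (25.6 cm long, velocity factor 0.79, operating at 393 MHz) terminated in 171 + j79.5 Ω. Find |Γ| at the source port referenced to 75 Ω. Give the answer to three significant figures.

λ = v/f = 0.79·c / 393 MHz = 0.603 m
βl = 2π·l/λ = 2π × 0.425 = 153°
tan(βl) = -0.513
Z_in = Z_0·(Z_L + jZ_0·tanβl)/(Z_0 + jZ_L·tanβl) = 33.9 + j62.4 Ω
Γ_s = (Z_in − Z_s)/(Z_in + Z_s) = (-41.1 + j62.4)/(109 + j62.4), |Γ_s| = 0.596

|Γ| ≈ 0.596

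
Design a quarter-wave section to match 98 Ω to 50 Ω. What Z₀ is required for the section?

Z_qwt ≈ 70 Ω

Z_qwt = √(Z_0·R_L) = √(50 × 98) = √4900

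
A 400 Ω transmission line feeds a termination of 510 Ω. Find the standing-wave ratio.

VSWR ≈ 1.28

Γ = (510 − 400)/(510 + 400) = 0.121
VSWR = (1 + 0.121)/(1 − 0.121)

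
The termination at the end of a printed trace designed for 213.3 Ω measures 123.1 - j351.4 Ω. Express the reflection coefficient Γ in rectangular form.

Γ = (Z_L − Z_0)/(Z_L + Z_0) = (-90.2 − j351.4)/(336.4 − j351.4)

Γ ≈ 0.394 − j0.633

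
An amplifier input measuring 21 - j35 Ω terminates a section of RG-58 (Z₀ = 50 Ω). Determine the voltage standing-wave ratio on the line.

Γ = (Z_L − Z_0)/(Z_L + Z_0) = (-29 − j35)/(71 − j35)
|Γ| = 45.5/79.2 = 0.574
VSWR = (1 + |Γ|)/(1 − |Γ|) = 1.57/0.426

VSWR ≈ 3.7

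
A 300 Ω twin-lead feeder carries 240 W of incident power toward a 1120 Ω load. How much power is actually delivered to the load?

P_delivered ≈ 160 W

Γ = (1120 − 300)/(1120 + 300) = 0.577
|Γ|² = 0.333
P_refl = |Γ|²·P_inc = 80 W, P_del = (1 − |Γ|²)·P_inc = 160 W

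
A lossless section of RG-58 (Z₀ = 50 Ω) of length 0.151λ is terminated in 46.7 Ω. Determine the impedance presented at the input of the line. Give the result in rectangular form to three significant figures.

Z_in ≈ 51 + j3.3 Ω

βl = 2π × 0.151 = 54.4°
tan(βl) = tan(54.4°) = 1.39
Z_in = Z_0·(Z_L + jZ_0·tanβl)/(Z_0 + jZ_L·tanβl)
     = 50·(46.7 + j69.7)/(50 + j65.1)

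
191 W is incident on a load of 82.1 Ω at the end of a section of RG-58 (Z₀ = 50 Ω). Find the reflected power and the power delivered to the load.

P_reflected ≈ 11.3 W; P_delivered ≈ 180 W

Γ = (82.1 − 50)/(82.1 + 50) = 0.243
|Γ|² = 0.059
P_refl = |Γ|²·P_inc = 11.3 W, P_del = (1 − |Γ|²)·P_inc = 180 W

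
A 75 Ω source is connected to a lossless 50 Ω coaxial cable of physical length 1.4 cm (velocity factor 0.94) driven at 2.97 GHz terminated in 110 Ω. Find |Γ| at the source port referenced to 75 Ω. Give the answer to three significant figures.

λ = v/f = 0.94·c / 2.97 GHz = 0.0949 m
βl = 2π·l/λ = 2π × 0.147 = 53.1°
tan(βl) = 1.33
Z_in = Z_0·(Z_L + jZ_0·tanβl)/(Z_0 + jZ_L·tanβl) = 31.8 − j26.7 Ω
Γ_s = (Z_in − Z_s)/(Z_in + Z_s) = (-43.2 − j26.7)/(107 − j26.7), |Γ_s| = 0.461

|Γ| ≈ 0.461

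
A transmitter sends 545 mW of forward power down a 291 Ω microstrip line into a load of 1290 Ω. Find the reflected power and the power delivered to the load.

P_reflected ≈ 218 mW; P_delivered ≈ 327 mW

Γ = (1290 − 291)/(1290 + 291) = 0.632
|Γ|² = 0.399
P_refl = |Γ|²·P_inc = 218 mW, P_del = (1 − |Γ|²)·P_inc = 327 mW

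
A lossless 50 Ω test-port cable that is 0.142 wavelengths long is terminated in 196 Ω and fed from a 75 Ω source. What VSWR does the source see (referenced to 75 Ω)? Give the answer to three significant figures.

βl = 2π × 0.142 = 51.1°
tan(βl) = 1.24
Z_in = Z_0·(Z_L + jZ_0·tanβl)/(Z_0 + jZ_L·tanβl) = 20.2 − j36.2 Ω
Γ_s = (Z_in − Z_s)/(Z_in + Z_s) = (-54.8 − j36.2)/(95.2 − j36.2), |Γ_s| = 0.645
VSWR = (1 + |Γ_s|)/(1 − |Γ_s|)

VSWR ≈ 4.63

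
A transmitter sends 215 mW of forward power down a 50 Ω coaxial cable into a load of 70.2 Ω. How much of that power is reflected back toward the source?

P_reflected ≈ 6.07 mW

Γ = (70.2 − 50)/(70.2 + 50) = 0.168
|Γ|² = 0.0282
P_refl = |Γ|²·P_inc = 6.07 mW, P_del = (1 − |Γ|²)·P_inc = 209 mW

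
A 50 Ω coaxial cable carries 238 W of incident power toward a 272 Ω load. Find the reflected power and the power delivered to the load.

Γ = (272 − 50)/(272 + 50) = 0.689
|Γ|² = 0.475
P_refl = |Γ|²·P_inc = 113 W, P_del = (1 − |Γ|²)·P_inc = 125 W

P_reflected ≈ 113 W; P_delivered ≈ 125 W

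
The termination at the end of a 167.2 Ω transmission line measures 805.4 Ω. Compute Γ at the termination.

Γ = 0.656

Γ = (Z_L − Z_0)/(Z_L + Z_0) = (805.4 − 167.2)/(805.4 + 167.2) = 638.2/972.6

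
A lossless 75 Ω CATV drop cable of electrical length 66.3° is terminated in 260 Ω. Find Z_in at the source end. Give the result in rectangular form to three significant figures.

tan(βl) = tan(66.3°) = 2.28
Z_in = Z_0·(Z_L + jZ_0·tanβl)/(Z_0 + jZ_L·tanβl)
     = 75·(260 + j171)/(75 + j592)

Z_in ≈ 25.4 − j29.7 Ω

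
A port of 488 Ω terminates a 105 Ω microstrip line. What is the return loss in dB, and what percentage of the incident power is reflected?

RL ≈ 3.8 dB; 41.7% of incident power reflected

Γ = (488 − 105)/(488 + 105) = 0.646
RL = −20·log₁₀(0.646) = 3.8 dB
P_refl/P_inc = |Γ|² = 0.417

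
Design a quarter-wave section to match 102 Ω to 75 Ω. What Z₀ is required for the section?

Z_qwt = √(Z_0·R_L) = √(75 × 102) = √7650

Z_qwt ≈ 87.5 Ω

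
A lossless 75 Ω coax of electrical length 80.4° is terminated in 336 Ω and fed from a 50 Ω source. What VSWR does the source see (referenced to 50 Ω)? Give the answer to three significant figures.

tan(βl) = 5.91
Z_in = Z_0·(Z_L + jZ_0·tanβl)/(Z_0 + jZ_L·tanβl) = 17.2 − j12 Ω
Γ_s = (Z_in − Z_s)/(Z_in + Z_s) = (-32.8 − j12)/(67.2 − j12), |Γ_s| = 0.512
VSWR = (1 + |Γ_s|)/(1 − |Γ_s|)

VSWR ≈ 3.1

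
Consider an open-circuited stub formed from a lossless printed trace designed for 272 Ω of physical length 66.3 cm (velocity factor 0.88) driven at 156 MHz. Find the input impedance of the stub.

Z_in ≈ +j336 Ω

λ = v/f = 0.88·c / 156 MHz = 1.69 m
βl = 2π·l/λ = 2π × 0.392 = 141°
tan(βl) = -0.809
For an open-circuited stub, Z_in = −jZ_0·cot(βl) = −jZ_0/tan(βl)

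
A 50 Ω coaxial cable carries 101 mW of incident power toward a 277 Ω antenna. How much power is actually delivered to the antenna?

Γ = (277 − 50)/(277 + 50) = 0.694
|Γ|² = 0.482
P_refl = |Γ|²·P_inc = 48.7 mW, P_del = (1 − |Γ|²)·P_inc = 52.3 mW

P_delivered ≈ 52.3 mW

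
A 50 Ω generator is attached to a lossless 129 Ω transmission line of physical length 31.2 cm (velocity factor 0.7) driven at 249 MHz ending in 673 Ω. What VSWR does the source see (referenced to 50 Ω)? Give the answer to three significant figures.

λ = v/f = 0.7·c / 249 MHz = 0.843 m
βl = 2π·l/λ = 2π × 0.37 = 133°
tan(βl) = -1.07
Z_in = Z_0·(Z_L + jZ_0·tanβl)/(Z_0 + jZ_L·tanβl) = 45 + j113 Ω
Γ_s = (Z_in − Z_s)/(Z_in + Z_s) = (-4.96 + j113)/(95 + j113), |Γ_s| = 0.766
VSWR = (1 + |Γ_s|)/(1 − |Γ_s|)

VSWR ≈ 7.54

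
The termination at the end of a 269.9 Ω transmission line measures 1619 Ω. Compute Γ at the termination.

Γ = 0.714

Γ = (Z_L − Z_0)/(Z_L + Z_0) = (1619 − 269.9)/(1619 + 269.9) = 1349/1889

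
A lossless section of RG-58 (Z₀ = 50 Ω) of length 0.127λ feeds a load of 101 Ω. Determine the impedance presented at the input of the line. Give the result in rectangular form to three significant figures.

Z_in ≈ 39.2 − j29.9 Ω

βl = 2π × 0.127 = 45.7°
tan(βl) = tan(45.7°) = 1.03
Z_in = Z_0·(Z_L + jZ_0·tanβl)/(Z_0 + jZ_L·tanβl)
     = 50·(101 + j51.3)/(50 + j104)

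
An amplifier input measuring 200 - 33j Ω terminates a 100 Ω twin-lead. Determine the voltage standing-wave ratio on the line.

VSWR ≈ 2.07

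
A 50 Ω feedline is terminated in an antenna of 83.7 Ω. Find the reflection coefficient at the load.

Γ = (Z_L − Z_0)/(Z_L + Z_0) = (83.7 − 50)/(83.7 + 50) = 33.7/133.7

Γ = 0.252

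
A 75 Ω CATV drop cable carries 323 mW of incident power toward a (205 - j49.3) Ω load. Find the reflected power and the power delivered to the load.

|Γ| = |(130 − j49.3)/(280 − j49.3)| = 0.489
|Γ|² = 0.239
P_refl = |Γ|²·P_inc = 77.2 mW, P_del = (1 − |Γ|²)·P_inc = 246 mW

P_reflected ≈ 77.2 mW; P_delivered ≈ 246 mW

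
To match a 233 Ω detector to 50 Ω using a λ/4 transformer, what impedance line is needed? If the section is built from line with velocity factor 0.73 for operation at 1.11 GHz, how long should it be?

Z_qwt ≈ 108 Ω; length ≈ 4.93 cm

Z_qwt = √(Z_0·R_L) = √(50 × 233) = √11650
λ = 0.73·c/f = 0.197 m, so l = λ/4 = 0.0493 m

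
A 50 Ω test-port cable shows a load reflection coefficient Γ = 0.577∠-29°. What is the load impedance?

Z_L ≈ 103 − j86.4 Ω

Z_L = Z_0·(1 + Γ)/(1 − Γ) = 50·(1.5 − j0.28)/(0.495 + j0.28)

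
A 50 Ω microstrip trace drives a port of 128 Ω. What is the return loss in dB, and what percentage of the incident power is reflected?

RL ≈ 7.17 dB; 19.2% of incident power reflected

Γ = (128 − 50)/(128 + 50) = 0.438
RL = −20·log₁₀(0.438) = 7.17 dB
P_refl/P_inc = |Γ|² = 0.192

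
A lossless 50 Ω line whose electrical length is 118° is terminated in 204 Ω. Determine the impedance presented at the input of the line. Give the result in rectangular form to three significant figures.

Z_in ≈ 15.5 + j24.6 Ω

tan(βl) = tan(118°) = -1.88
Z_in = Z_0·(Z_L + jZ_0·tanβl)/(Z_0 + jZ_L·tanβl)
     = 50·(204 − j94)/(50 − j384)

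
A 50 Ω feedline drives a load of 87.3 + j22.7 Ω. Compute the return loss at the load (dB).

RL ≈ 10.1 dB

Γ = (37.3 + j22.7)/(137.3 + j22.7), |Γ| = 0.314
RL = −20·log₁₀|Γ| = −20·log₁₀(0.314)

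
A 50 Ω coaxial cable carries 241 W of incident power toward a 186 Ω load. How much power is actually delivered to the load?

Γ = (186 − 50)/(186 + 50) = 0.576
|Γ|² = 0.332
P_refl = |Γ|²·P_inc = 80 W, P_del = (1 − |Γ|²)·P_inc = 161 W

P_delivered ≈ 161 W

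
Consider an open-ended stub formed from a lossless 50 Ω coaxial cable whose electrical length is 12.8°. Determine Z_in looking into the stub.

tan(βl) = 0.227
For an open-ended stub, Z_in = −jZ_0·cot(βl) = −jZ_0/tan(βl)

Z_in ≈ −j220 Ω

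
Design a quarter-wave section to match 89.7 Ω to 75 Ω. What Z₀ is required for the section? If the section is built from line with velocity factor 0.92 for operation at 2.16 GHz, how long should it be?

Z_qwt ≈ 82 Ω; length ≈ 3.19 cm

Z_qwt = √(Z_0·R_L) = √(75 × 89.7) = √6728
λ = 0.92·c/f = 0.128 m, so l = λ/4 = 0.0319 m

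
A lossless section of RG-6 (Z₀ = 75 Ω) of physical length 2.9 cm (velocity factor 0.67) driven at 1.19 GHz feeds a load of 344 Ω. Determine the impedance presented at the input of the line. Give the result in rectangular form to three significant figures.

Z_in ≈ 20.8 − j37.8 Ω

λ = v/f = 0.67·c / 1.19 GHz = 0.169 m
βl = 2π·l/λ = 2π × 0.172 = 61.8°
tan(βl) = tan(61.8°) = 1.87
Z_in = Z_0·(Z_L + jZ_0·tanβl)/(Z_0 + jZ_L·tanβl)
     = 75·(344 + j140)/(75 + j642)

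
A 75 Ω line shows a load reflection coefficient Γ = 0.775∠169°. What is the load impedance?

Z_L = Z_0·(1 + Γ)/(1 − Γ) = 75·(0.239 + j0.148)/(1.76 − j0.148)

Z_L ≈ 9.59 + j7.1 Ω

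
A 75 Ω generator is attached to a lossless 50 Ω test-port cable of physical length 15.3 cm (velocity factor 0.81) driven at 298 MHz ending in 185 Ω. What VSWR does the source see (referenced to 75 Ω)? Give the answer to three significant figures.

λ = v/f = 0.81·c / 298 MHz = 0.815 m
βl = 2π·l/λ = 2π × 0.188 = 67.5°
tan(βl) = 2.42
Z_in = Z_0·(Z_L + jZ_0·tanβl)/(Z_0 + jZ_L·tanβl) = 15.6 − j18.9 Ω
Γ_s = (Z_in − Z_s)/(Z_in + Z_s) = (-59.4 − j18.9)/(90.6 − j18.9), |Γ_s| = 0.673
VSWR = (1 + |Γ_s|)/(1 − |Γ_s|)

VSWR ≈ 5.12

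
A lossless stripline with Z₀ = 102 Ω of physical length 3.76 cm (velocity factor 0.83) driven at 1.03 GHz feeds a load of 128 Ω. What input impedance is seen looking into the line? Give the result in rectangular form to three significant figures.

λ = v/f = 0.83·c / 1.03 GHz = 0.242 m
βl = 2π·l/λ = 2π × 0.156 = 56°
tan(βl) = tan(56°) = 1.48
Z_in = Z_0·(Z_L + jZ_0·tanβl)/(Z_0 + jZ_L·tanβl)
     = 102·(128 + j151)/(102 + j190)

Z_in ≈ 91.8 − j19.5 Ω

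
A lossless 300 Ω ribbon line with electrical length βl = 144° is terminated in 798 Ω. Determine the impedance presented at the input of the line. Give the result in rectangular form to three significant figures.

Z_in ≈ 257 + j280 Ω

tan(βl) = tan(144°) = -0.727
Z_in = Z_0·(Z_L + jZ_0·tanβl)/(Z_0 + jZ_L·tanβl)
     = 300·(798 − j218)/(300 − j580)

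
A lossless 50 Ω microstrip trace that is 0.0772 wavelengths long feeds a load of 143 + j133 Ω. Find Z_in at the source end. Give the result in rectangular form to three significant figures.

βl = 2π × 0.0772 = 27.8°
tan(βl) = tan(27.8°) = 0.527
Z_in = Z_0·(Z_L + jZ_0·tanβl)/(Z_0 + jZ_L·tanβl)
     = 50·(143 + j159)/(-20.1 + j75.4)

Z_in ≈ 75.1 − j115 Ω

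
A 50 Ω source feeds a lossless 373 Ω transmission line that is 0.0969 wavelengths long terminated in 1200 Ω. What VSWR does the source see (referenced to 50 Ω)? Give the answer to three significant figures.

βl = 2π × 0.0969 = 34.9°
tan(βl) = 0.697
Z_in = Z_0·(Z_L + jZ_0·tanβl)/(Z_0 + jZ_L·tanβl) = 296 − j403 Ω
Γ_s = (Z_in − Z_s)/(Z_in + Z_s) = (246 − j403)/(346 − j403), |Γ_s| = 0.889
VSWR = (1 + |Γ_s|)/(1 − |Γ_s|)

VSWR ≈ 17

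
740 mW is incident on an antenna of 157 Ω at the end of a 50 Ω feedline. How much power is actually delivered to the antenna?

Γ = (157 − 50)/(157 + 50) = 0.517
|Γ|² = 0.267
P_refl = |Γ|²·P_inc = 198 mW, P_del = (1 − |Γ|²)·P_inc = 542 mW

P_delivered ≈ 542 mW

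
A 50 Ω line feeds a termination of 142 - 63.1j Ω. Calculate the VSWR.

Γ = (Z_L − Z_0)/(Z_L + Z_0) = (92 − j63.1)/(192 − j63.1)
|Γ| = 112/202 = 0.552
VSWR = (1 + |Γ|)/(1 − |Γ|) = 1.55/0.448

VSWR ≈ 3.46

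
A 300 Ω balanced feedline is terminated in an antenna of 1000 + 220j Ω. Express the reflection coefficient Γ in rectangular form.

Γ ≈ 0.551 + j0.0759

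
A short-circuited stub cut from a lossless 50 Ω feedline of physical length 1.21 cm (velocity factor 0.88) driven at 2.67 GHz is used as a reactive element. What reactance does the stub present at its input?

X_in ≈ 48.4 Ω (inductive)

λ = v/f = 0.88·c / 2.67 GHz = 0.0989 m
βl = 2π·l/λ = 2π × 0.122 = 44.1°
tan(βl) = 0.968
For a short-circuited stub, Z_in = jZ_0·tan(βl)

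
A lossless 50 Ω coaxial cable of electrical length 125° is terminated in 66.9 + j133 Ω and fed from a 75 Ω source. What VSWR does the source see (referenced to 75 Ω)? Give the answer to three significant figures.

tan(βl) = -1.43
Z_in = Z_0·(Z_L + jZ_0·tanβl)/(Z_0 + jZ_L·tanβl) = 7.62 + j15.9 Ω
Γ_s = (Z_in − Z_s)/(Z_in + Z_s) = (-67.4 + j15.9)/(82.6 + j15.9), |Γ_s| = 0.823
VSWR = (1 + |Γ_s|)/(1 − |Γ_s|)

VSWR ≈ 10.3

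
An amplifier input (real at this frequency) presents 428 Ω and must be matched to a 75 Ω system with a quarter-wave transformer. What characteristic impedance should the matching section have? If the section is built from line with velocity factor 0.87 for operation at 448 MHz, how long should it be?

Z_qwt ≈ 179 Ω; length ≈ 14.6 cm

Z_qwt = √(Z_0·R_L) = √(75 × 428) = √32100
λ = 0.87·c/f = 0.583 m, so l = λ/4 = 0.146 m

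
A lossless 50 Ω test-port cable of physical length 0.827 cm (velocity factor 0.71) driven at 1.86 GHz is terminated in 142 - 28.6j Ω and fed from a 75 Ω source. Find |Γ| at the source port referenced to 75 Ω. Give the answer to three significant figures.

|Γ| ≈ 0.456

λ = v/f = 0.71·c / 1.86 GHz = 0.115 m
βl = 2π·l/λ = 2π × 0.0722 = 26°
tan(βl) = 0.488
Z_in = Z_0·(Z_L + jZ_0·tanβl)/(Z_0 + jZ_L·tanβl) = 49.5 − j56.9 Ω
Γ_s = (Z_in − Z_s)/(Z_in + Z_s) = (-25.5 − j56.9)/(124 − j56.9), |Γ_s| = 0.456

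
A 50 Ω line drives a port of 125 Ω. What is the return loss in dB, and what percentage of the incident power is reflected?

Γ = (125 − 50)/(125 + 50) = 0.429
RL = −20·log₁₀(0.429) = 7.36 dB
P_refl/P_inc = |Γ|² = 0.184

RL ≈ 7.36 dB; 18.4% of incident power reflected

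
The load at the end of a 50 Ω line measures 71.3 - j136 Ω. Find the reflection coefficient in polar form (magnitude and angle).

Γ = (Z_L − Z_0)/(Z_L + Z_0) = (21.3 − j136)/(121.3 − j136)
|Γ| = 138/182 = 0.755

Γ ≈ 0.755 ∠ -32.8°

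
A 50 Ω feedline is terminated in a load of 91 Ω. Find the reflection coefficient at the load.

Γ = (Z_L − Z_0)/(Z_L + Z_0) = (91 − 50)/(91 + 50) = 41/141

Γ = 0.291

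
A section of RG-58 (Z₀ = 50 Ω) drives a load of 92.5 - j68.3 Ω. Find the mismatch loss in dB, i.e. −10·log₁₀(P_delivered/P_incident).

Γ = (42.5 − j68.3)/(142.5 − j68.3), |Γ| = 0.509
|Γ|² = 0.259, so P_del/P_inc = 1 − |Γ|² = 0.741
ML = −10·log₁₀(1 − |Γ|²)

mismatch loss ≈ 1.3 dB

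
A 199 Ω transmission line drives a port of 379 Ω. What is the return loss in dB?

RL ≈ 10.1 dB

Γ = (379 − 199)/(379 + 199) = 0.311
RL = −20·log₁₀|Γ| = −20·log₁₀(0.311)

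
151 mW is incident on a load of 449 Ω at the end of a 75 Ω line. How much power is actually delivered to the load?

Γ = (449 − 75)/(449 + 75) = 0.714
|Γ|² = 0.509
P_refl = |Γ|²·P_inc = 76.9 mW, P_del = (1 − |Γ|²)·P_inc = 74.1 mW

P_delivered ≈ 74.1 mW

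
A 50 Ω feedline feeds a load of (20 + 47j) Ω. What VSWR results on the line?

VSWR ≈ 4.91

Γ = (Z_L − Z_0)/(Z_L + Z_0) = (-30 + j47)/(70 + j47)
|Γ| = 55.8/84.3 = 0.661
VSWR = (1 + |Γ|)/(1 − |Γ|) = 1.66/0.339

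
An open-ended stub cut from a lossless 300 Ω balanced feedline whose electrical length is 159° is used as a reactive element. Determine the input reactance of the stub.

tan(βl) = -0.384
For an open-ended stub, Z_in = −jZ_0·cot(βl) = −jZ_0/tan(βl)

X_in ≈ 782 Ω (inductive)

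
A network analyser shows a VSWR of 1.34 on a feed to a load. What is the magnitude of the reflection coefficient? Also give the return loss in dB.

|Γ| ≈ 0.145; return loss ≈ 16.8 dB

|Γ| = (S − 1)/(S + 1) = (1.34 − 1)/(1.34 + 1) = 0.34/2.34
RL = −20·log₁₀|Γ| = −20·log₁₀(0.145)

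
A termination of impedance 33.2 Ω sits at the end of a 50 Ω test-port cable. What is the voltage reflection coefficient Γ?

Γ = (Z_L − Z_0)/(Z_L + Z_0) = (33.2 − 50)/(33.2 + 50) = -16.8/83.2

Γ = -0.202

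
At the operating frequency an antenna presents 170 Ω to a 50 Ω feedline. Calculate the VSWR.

VSWR ≈ 3.4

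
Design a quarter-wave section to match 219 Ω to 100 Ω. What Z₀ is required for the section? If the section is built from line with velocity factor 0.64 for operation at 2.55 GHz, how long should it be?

Z_qwt = √(Z_0·R_L) = √(100 × 219) = √21900
λ = 0.64·c/f = 0.0753 m, so l = λ/4 = 0.0188 m

Z_qwt ≈ 148 Ω; length ≈ 1.88 cm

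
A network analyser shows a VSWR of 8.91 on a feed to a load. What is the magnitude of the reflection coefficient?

|Γ| ≈ 0.798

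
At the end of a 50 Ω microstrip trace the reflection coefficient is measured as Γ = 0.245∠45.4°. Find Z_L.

Z_L = Z_0·(1 + Γ)/(1 − Γ) = 50·(1.17 + j0.174)/(0.828 − j0.174)

Z_L ≈ 65.6 + j24.4 Ω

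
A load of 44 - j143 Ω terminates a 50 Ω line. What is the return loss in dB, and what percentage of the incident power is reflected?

Γ = (-6 − j143)/(94 − j143), |Γ| = 0.836
RL = −20·log₁₀(0.836) = 1.55 dB
P_refl/P_inc = |Γ|² = 0.7

RL ≈ 1.55 dB; 70% of incident power reflected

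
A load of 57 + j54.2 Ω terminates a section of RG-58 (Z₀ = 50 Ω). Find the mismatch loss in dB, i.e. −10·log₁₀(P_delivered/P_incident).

mismatch loss ≈ 1.01 dB

Γ = (7 + j54.2)/(107 + j54.2), |Γ| = 0.456
|Γ|² = 0.208, so P_del/P_inc = 1 − |Γ|² = 0.792
ML = −10·log₁₀(1 − |Γ|²)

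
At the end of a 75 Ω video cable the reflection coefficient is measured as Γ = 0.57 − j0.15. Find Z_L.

Z_L = Z_0·(1 + Γ)/(1 − Γ) = 75·(1.57 − j0.15)/(0.43 + j0.15)

Z_L ≈ 236 − j108 Ω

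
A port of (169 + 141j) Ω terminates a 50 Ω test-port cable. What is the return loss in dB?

RL ≈ 2.99 dB

Γ = (119 + j141)/(219 + j141), |Γ| = 0.708
RL = −20·log₁₀|Γ| = −20·log₁₀(0.708)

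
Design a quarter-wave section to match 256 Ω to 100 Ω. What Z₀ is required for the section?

Z_qwt ≈ 160 Ω

Z_qwt = √(Z_0·R_L) = √(100 × 256) = √25600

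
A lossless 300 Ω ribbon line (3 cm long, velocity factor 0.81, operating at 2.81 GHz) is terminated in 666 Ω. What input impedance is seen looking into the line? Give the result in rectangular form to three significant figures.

Z_in ≈ 183 + j152 Ω

λ = v/f = 0.81·c / 2.81 GHz = 0.0865 m
βl = 2π·l/λ = 2π × 0.347 = 125°
tan(βl) = tan(125°) = -1.43
Z_in = Z_0·(Z_L + jZ_0·tanβl)/(Z_0 + jZ_L·tanβl)
     = 300·(666 − j430)/(300 − j955)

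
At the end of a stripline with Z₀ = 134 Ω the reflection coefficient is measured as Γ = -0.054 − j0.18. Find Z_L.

Z_L = Z_0·(1 + Γ)/(1 − Γ) = 134·(0.946 − j0.18)/(1.05 + j0.18)

Z_L ≈ 113 − j42.2 Ω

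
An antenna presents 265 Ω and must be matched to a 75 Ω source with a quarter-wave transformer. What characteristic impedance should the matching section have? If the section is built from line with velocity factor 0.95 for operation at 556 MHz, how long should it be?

Z_qwt = √(Z_0·R_L) = √(75 × 265) = √19880
λ = 0.95·c/f = 0.513 m, so l = λ/4 = 0.128 m

Z_qwt ≈ 141 Ω; length ≈ 12.8 cm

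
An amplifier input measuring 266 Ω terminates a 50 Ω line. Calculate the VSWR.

VSWR ≈ 5.32

Γ = (266 − 50)/(266 + 50) = 0.684
VSWR = (1 + 0.684)/(1 − 0.684)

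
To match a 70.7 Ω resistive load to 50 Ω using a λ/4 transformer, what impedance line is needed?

Z_qwt ≈ 59.5 Ω

Z_qwt = √(Z_0·R_L) = √(50 × 70.7) = √3535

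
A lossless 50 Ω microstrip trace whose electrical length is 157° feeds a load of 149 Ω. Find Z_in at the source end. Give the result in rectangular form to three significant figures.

Z_in ≈ 67.6 + j64.3 Ω

tan(βl) = tan(157°) = -0.424
Z_in = Z_0·(Z_L + jZ_0·tanβl)/(Z_0 + jZ_L·tanβl)
     = 50·(149 − j21.2)/(50 − j63.2)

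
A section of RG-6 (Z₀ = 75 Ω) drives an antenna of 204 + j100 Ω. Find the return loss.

Γ = (129 + j100)/(279 + j100), |Γ| = 0.551
RL = −20·log₁₀|Γ| = −20·log₁₀(0.551)

RL ≈ 5.18 dB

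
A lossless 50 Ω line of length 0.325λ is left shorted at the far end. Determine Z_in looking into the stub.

βl = 2π × 0.325 = 117°
tan(βl) = -1.96
For a shorted stub, Z_in = jZ_0·tan(βl)

Z_in ≈ −j98.1 Ω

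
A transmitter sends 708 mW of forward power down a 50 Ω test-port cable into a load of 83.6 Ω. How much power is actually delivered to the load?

Γ = (83.6 − 50)/(83.6 + 50) = 0.251
|Γ|² = 0.0633
P_refl = |Γ|²·P_inc = 44.8 mW, P_del = (1 − |Γ|²)·P_inc = 663 mW

P_delivered ≈ 663 mW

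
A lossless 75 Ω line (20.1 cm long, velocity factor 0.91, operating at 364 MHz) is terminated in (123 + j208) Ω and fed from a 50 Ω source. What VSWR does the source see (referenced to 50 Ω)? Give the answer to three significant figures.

VSWR ≈ 4.66

λ = v/f = 0.91·c / 364 MHz = 0.75 m
βl = 2π·l/λ = 2π × 0.268 = 96.5°
tan(βl) = -8.8
Z_in = Z_0·(Z_L + jZ_0·tanβl)/(Z_0 + jZ_L·tanβl) = 11.3 − j11.4 Ω
Γ_s = (Z_in − Z_s)/(Z_in + Z_s) = (-38.7 − j11.4)/(61.3 − j11.4), |Γ_s| = 0.647
VSWR = (1 + |Γ_s|)/(1 − |Γ_s|)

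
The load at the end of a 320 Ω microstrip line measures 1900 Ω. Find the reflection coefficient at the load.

Γ = 0.712

Γ = (Z_L − Z_0)/(Z_L + Z_0) = (1900 − 320)/(1900 + 320) = 1580/2220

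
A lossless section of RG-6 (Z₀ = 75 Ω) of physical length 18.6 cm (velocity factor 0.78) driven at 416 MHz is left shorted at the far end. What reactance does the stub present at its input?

λ = v/f = 0.78·c / 416 MHz = 0.562 m
βl = 2π·l/λ = 2π × 0.331 = 119°
tan(βl) = -1.8
For a shorted stub, Z_in = jZ_0·tan(βl)

X_in ≈ -135 Ω (capacitive)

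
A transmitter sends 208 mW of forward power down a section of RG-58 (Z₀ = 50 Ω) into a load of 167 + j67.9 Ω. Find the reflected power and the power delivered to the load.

|Γ| = |(117 + j67.9)/(217 + j67.9)| = 0.595
|Γ|² = 0.354
P_refl = |Γ|²·P_inc = 73.6 mW, P_del = (1 − |Γ|²)·P_inc = 134 mW

P_reflected ≈ 73.6 mW; P_delivered ≈ 134 mW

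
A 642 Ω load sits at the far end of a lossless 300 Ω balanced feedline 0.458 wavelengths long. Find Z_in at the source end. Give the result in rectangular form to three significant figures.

βl = 2π × 0.458 = 165°
tan(βl) = tan(165°) = -0.27
Z_in = Z_0·(Z_L + jZ_0·tanβl)/(Z_0 + jZ_L·tanβl)
     = 300·(642 − j81.1)/(300 − j173)

Z_in ≈ 516 + j217 Ω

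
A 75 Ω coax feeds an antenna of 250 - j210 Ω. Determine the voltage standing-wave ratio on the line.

Γ = (Z_L − Z_0)/(Z_L + Z_0) = (175 − j210)/(325 − j210)
|Γ| = 273/387 = 0.706
VSWR = (1 + |Γ|)/(1 − |Γ|) = 1.71/0.294

VSWR ≈ 5.81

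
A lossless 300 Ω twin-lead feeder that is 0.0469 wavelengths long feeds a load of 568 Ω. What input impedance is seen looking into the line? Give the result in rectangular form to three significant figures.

βl = 2π × 0.0469 = 16.9°
tan(βl) = tan(16.9°) = 0.304
Z_in = Z_0·(Z_L + jZ_0·tanβl)/(Z_0 + jZ_L·tanβl)
     = 300·(568 + j91.1)/(300 + j172)

Z_in ≈ 466 − j177 Ω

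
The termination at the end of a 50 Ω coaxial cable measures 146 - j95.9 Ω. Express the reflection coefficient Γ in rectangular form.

Γ = (Z_L − Z_0)/(Z_L + Z_0) = (96 − j95.9)/(196 − j95.9)

Γ ≈ 0.588 − j0.201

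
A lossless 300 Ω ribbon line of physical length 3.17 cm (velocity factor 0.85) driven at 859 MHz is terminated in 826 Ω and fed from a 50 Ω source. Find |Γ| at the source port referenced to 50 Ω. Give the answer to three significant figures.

|Γ| ≈ 0.835

λ = v/f = 0.85·c / 859 MHz = 0.297 m
βl = 2π·l/λ = 2π × 0.107 = 38.4°
tan(βl) = 0.794
Z_in = Z_0·(Z_L + jZ_0·tanβl)/(Z_0 + jZ_L·tanβl) = 233 − j271 Ω
Γ_s = (Z_in − Z_s)/(Z_in + Z_s) = (183 − j271)/(283 − j271), |Γ_s| = 0.835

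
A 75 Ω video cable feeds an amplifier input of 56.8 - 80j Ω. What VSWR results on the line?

VSWR ≈ 3.27

Γ = (Z_L − Z_0)/(Z_L + Z_0) = (-18.2 − j80)/(131.8 − j80)
|Γ| = 82/154 = 0.532
VSWR = (1 + |Γ|)/(1 − |Γ|) = 1.53/0.468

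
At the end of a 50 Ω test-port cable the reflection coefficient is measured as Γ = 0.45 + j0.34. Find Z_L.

Z_L = Z_0·(1 + Γ)/(1 − Γ) = 50·(1.45 + j0.34)/(0.55 − j0.34)

Z_L ≈ 81.5 + j81.3 Ω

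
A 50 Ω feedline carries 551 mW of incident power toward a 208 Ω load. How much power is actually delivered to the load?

P_delivered ≈ 344 mW

Γ = (208 − 50)/(208 + 50) = 0.612
|Γ|² = 0.375
P_refl = |Γ|²·P_inc = 207 mW, P_del = (1 − |Γ|²)·P_inc = 344 mW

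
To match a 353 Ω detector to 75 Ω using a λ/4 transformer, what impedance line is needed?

Z_qwt ≈ 163 Ω

Z_qwt = √(Z_0·R_L) = √(75 × 353) = √26480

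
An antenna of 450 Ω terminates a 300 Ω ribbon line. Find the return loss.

RL ≈ 14 dB

Γ = (450 − 300)/(450 + 300) = 0.2
RL = −20·log₁₀|Γ| = −20·log₁₀(0.2)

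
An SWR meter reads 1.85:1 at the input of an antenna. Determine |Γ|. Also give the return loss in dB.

|Γ| = (S − 1)/(S + 1) = (1.85 − 1)/(1.85 + 1) = 0.85/2.85
RL = −20·log₁₀|Γ| = −20·log₁₀(0.298)

|Γ| ≈ 0.298; return loss ≈ 10.5 dB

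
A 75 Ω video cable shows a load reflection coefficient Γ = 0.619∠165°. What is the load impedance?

Z_L ≈ 17.9 + j9.32 Ω

Z_L = Z_0·(1 + Γ)/(1 − Γ) = 75·(0.402 + j0.16)/(1.6 − j0.16)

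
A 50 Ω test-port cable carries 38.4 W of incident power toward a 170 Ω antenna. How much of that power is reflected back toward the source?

Γ = (170 − 50)/(170 + 50) = 0.545
|Γ|² = 0.298
P_refl = |Γ|²·P_inc = 11.4 W, P_del = (1 − |Γ|²)·P_inc = 27 W

P_reflected ≈ 11.4 W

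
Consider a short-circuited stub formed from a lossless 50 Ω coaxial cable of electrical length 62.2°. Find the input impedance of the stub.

tan(βl) = 1.9
For a short-circuited stub, Z_in = jZ_0·tan(βl)

Z_in ≈ +j94.8 Ω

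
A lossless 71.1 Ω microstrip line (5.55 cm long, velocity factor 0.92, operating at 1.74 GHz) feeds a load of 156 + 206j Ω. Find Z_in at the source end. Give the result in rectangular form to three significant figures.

Z_in ≈ 13.3 + j29.7 Ω

λ = v/f = 0.92·c / 1.74 GHz = 0.159 m
βl = 2π·l/λ = 2π × 0.35 = 126°
tan(βl) = tan(126°) = -1.38
Z_in = Z_0·(Z_L + jZ_0·tanβl)/(Z_0 + jZ_L·tanβl)
     = 71.1·(156 + j108)/(355 − j215)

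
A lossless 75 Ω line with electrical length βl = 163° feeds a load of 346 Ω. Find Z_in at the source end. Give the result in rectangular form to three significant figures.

Z_in ≈ 127 + j156 Ω

tan(βl) = tan(163°) = -0.306
Z_in = Z_0·(Z_L + jZ_0·tanβl)/(Z_0 + jZ_L·tanβl)
     = 75·(346 − j22.9)/(75 − j106)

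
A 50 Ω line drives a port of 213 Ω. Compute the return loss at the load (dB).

RL ≈ 4.16 dB

Γ = (213 − 50)/(213 + 50) = 0.62
RL = −20·log₁₀|Γ| = −20·log₁₀(0.62)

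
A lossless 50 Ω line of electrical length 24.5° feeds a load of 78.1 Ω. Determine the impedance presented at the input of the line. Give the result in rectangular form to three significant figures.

tan(βl) = tan(24.5°) = 0.456
Z_in = Z_0·(Z_L + jZ_0·tanβl)/(Z_0 + jZ_L·tanβl)
     = 50·(78.1 + j22.8)/(50 + j35.6)

Z_in ≈ 62.6 − j21.8 Ω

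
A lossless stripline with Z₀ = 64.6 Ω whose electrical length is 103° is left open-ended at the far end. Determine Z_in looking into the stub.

tan(βl) = -4.33
For an open-ended stub, Z_in = −jZ_0·cot(βl) = −jZ_0/tan(βl)

Z_in ≈ +j14.9 Ω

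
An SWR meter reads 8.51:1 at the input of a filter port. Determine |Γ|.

|Γ| = (S − 1)/(S + 1) = (8.51 − 1)/(8.51 + 1) = 7.51/9.51

|Γ| ≈ 0.79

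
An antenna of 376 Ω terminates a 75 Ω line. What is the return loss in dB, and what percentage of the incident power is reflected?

Γ = (376 − 75)/(376 + 75) = 0.667
RL = −20·log₁₀(0.667) = 3.51 dB
P_refl/P_inc = |Γ|² = 0.445

RL ≈ 3.51 dB; 44.5% of incident power reflected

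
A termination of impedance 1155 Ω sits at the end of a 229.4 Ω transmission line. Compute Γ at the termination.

Γ = (Z_L − Z_0)/(Z_L + Z_0) = (1155 − 229.4)/(1155 + 229.4) = 925.6/1384

Γ = 0.669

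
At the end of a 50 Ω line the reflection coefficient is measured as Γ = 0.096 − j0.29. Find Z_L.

Z_L = Z_0·(1 + Γ)/(1 − Γ) = 50·(1.1 − j0.29)/(0.904 + j0.29)

Z_L ≈ 50.3 − j32.2 Ω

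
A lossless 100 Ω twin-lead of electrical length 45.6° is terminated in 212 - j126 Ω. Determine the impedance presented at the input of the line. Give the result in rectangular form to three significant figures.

tan(βl) = tan(45.6°) = 1.02
Z_in = Z_0·(Z_L + jZ_0·tanβl)/(Z_0 + jZ_L·tanβl)
     = 100·(212 − j23.9)/(229 + j216)

Z_in ≈ 43.7 − j51.8 Ω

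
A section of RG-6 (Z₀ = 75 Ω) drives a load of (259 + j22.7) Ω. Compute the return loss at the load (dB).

Γ = (184 + j22.7)/(334 + j22.7), |Γ| = 0.554
RL = −20·log₁₀|Γ| = −20·log₁₀(0.554)

RL ≈ 5.13 dB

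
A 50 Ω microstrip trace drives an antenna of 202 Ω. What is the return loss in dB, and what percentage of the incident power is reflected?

Γ = (202 − 50)/(202 + 50) = 0.603
RL = −20·log₁₀(0.603) = 4.39 dB
P_refl/P_inc = |Γ|² = 0.364

RL ≈ 4.39 dB; 36.4% of incident power reflected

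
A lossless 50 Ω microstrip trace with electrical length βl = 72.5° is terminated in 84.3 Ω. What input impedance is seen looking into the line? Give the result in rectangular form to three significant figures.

tan(βl) = tan(72.5°) = 3.17
Z_in = Z_0·(Z_L + jZ_0·tanβl)/(Z_0 + jZ_L·tanβl)
     = 50·(84.3 + j159)/(50 + j267)

Z_in ≈ 31.5 − j9.87 Ω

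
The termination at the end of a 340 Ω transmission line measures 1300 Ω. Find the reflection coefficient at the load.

Γ = (Z_L − Z_0)/(Z_L + Z_0) = (1300 − 340)/(1300 + 340) = 960/1640

Γ = 0.585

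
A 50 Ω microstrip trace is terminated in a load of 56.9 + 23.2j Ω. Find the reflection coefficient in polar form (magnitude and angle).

Γ ≈ 0.221 ∠ 61.2°

Γ = (Z_L − Z_0)/(Z_L + Z_0) = (6.9 + j23.2)/(106.9 + j23.2)
|Γ| = 24.2/109 = 0.221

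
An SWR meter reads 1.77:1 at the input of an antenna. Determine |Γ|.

|Γ| ≈ 0.278

|Γ| = (S − 1)/(S + 1) = (1.77 − 1)/(1.77 + 1) = 0.77/2.77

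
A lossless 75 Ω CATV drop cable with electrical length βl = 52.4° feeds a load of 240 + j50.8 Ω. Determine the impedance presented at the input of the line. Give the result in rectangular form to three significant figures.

Z_in ≈ 37.3 − j56.7 Ω

tan(βl) = tan(52.4°) = 1.3
Z_in = Z_0·(Z_L + jZ_0·tanβl)/(Z_0 + jZ_L·tanβl)
     = 75·(240 + j148)/(9.03 + j312)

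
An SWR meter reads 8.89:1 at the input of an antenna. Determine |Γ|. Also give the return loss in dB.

|Γ| = (S − 1)/(S + 1) = (8.89 − 1)/(8.89 + 1) = 7.89/9.89
RL = −20·log₁₀|Γ| = −20·log₁₀(0.798)

|Γ| ≈ 0.798; return loss ≈ 1.96 dB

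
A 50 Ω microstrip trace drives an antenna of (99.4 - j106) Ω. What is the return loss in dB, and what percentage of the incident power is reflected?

RL ≈ 3.9 dB; 40.8% of incident power reflected

Γ = (49.4 − j106)/(149.4 − j106), |Γ| = 0.638
RL = −20·log₁₀(0.638) = 3.9 dB
P_refl/P_inc = |Γ|² = 0.408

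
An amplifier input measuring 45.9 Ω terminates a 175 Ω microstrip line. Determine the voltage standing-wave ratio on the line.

VSWR ≈ 3.81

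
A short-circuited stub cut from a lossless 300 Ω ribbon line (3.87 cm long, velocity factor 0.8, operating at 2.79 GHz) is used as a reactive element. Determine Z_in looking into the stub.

λ = v/f = 0.8·c / 2.79 GHz = 0.086 m
βl = 2π·l/λ = 2π × 0.45 = 162°
tan(βl) = -0.326
For a short-circuited stub, Z_in = jZ_0·tan(βl)

Z_in ≈ −j97.7 Ω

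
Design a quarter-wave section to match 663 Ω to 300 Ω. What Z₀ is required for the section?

Z_qwt = √(Z_0·R_L) = √(300 × 663) = √198900

Z_qwt ≈ 446 Ω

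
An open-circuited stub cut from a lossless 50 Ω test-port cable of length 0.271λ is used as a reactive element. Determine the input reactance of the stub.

βl = 2π × 0.271 = 97.6°
tan(βl) = -7.53
For an open-circuited stub, Z_in = −jZ_0·cot(βl) = −jZ_0/tan(βl)

X_in ≈ 6.64 Ω (inductive)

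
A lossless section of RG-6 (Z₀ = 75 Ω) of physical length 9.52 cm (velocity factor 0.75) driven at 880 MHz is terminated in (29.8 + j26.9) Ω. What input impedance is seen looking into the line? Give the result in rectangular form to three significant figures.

Z_in ≈ 30.1 − j27.9 Ω

λ = v/f = 0.75·c / 880 MHz = 0.256 m
βl = 2π·l/λ = 2π × 0.372 = 134°
tan(βl) = tan(134°) = -1.03
Z_in = Z_0·(Z_L + jZ_0·tanβl)/(Z_0 + jZ_L·tanβl)
     = 75·(29.8 − j50.7)/(103 − j30.8)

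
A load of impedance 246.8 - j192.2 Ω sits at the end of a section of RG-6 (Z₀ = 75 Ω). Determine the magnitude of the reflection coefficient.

Γ = (Z_L − Z_0)/(Z_L + Z_0) = (171.8 − j192.2)/(321.8 − j192.2)
|Γ| = 258/375

|Γ| ≈ 0.688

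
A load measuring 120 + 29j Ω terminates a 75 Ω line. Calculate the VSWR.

VSWR ≈ 1.75

Γ = (Z_L − Z_0)/(Z_L + Z_0) = (45 + j29)/(195 + j29)
|Γ| = 53.5/197 = 0.272
VSWR = (1 + |Γ|)/(1 − |Γ|) = 1.27/0.728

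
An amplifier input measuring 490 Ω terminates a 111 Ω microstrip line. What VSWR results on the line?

For a purely resistive load, VSWR = R_L/Z_0 or Z_0/R_L (whichever > 1) = 490/111

VSWR ≈ 4.41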